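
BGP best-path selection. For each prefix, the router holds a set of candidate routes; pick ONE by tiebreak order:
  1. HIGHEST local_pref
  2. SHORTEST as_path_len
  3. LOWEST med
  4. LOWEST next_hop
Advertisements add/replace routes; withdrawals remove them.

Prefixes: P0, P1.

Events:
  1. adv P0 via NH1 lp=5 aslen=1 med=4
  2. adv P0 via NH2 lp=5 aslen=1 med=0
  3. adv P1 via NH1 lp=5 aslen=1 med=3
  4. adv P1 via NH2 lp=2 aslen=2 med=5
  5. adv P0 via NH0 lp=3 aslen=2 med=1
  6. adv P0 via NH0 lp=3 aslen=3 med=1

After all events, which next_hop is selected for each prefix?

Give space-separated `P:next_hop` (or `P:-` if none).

Op 1: best P0=NH1 P1=-
Op 2: best P0=NH2 P1=-
Op 3: best P0=NH2 P1=NH1
Op 4: best P0=NH2 P1=NH1
Op 5: best P0=NH2 P1=NH1
Op 6: best P0=NH2 P1=NH1

Answer: P0:NH2 P1:NH1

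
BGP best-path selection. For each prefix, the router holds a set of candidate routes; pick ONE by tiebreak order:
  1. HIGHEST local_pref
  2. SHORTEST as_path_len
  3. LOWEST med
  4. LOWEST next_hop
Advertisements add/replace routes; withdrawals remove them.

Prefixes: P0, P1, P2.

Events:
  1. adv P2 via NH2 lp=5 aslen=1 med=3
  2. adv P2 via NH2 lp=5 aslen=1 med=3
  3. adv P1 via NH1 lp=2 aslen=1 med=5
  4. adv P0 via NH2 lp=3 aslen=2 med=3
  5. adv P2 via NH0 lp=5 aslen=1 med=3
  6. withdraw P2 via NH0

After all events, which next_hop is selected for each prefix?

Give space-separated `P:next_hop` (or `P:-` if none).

Op 1: best P0=- P1=- P2=NH2
Op 2: best P0=- P1=- P2=NH2
Op 3: best P0=- P1=NH1 P2=NH2
Op 4: best P0=NH2 P1=NH1 P2=NH2
Op 5: best P0=NH2 P1=NH1 P2=NH0
Op 6: best P0=NH2 P1=NH1 P2=NH2

Answer: P0:NH2 P1:NH1 P2:NH2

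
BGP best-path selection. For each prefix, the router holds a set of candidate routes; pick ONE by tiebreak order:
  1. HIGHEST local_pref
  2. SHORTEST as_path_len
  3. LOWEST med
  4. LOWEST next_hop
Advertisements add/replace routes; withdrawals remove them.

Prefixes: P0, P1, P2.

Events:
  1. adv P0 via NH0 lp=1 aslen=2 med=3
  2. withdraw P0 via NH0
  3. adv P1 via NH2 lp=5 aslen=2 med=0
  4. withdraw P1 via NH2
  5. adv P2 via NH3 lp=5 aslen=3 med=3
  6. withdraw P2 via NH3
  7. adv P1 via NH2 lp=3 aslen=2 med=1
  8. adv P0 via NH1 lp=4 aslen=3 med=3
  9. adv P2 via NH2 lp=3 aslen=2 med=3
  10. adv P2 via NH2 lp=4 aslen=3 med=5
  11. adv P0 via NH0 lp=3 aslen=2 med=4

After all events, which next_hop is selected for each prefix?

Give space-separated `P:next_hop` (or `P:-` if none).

Answer: P0:NH1 P1:NH2 P2:NH2

Derivation:
Op 1: best P0=NH0 P1=- P2=-
Op 2: best P0=- P1=- P2=-
Op 3: best P0=- P1=NH2 P2=-
Op 4: best P0=- P1=- P2=-
Op 5: best P0=- P1=- P2=NH3
Op 6: best P0=- P1=- P2=-
Op 7: best P0=- P1=NH2 P2=-
Op 8: best P0=NH1 P1=NH2 P2=-
Op 9: best P0=NH1 P1=NH2 P2=NH2
Op 10: best P0=NH1 P1=NH2 P2=NH2
Op 11: best P0=NH1 P1=NH2 P2=NH2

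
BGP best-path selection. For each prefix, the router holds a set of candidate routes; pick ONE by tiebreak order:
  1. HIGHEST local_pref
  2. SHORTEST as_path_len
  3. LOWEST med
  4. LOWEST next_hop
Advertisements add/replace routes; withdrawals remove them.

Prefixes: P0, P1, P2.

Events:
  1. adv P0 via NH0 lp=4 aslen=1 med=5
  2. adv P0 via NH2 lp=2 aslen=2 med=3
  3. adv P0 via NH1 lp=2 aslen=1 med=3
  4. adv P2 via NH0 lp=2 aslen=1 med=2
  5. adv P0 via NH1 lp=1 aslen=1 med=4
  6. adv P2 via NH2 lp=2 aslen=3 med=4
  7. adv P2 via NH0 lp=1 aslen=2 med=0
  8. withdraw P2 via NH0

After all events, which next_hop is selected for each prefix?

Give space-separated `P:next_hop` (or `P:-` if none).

Op 1: best P0=NH0 P1=- P2=-
Op 2: best P0=NH0 P1=- P2=-
Op 3: best P0=NH0 P1=- P2=-
Op 4: best P0=NH0 P1=- P2=NH0
Op 5: best P0=NH0 P1=- P2=NH0
Op 6: best P0=NH0 P1=- P2=NH0
Op 7: best P0=NH0 P1=- P2=NH2
Op 8: best P0=NH0 P1=- P2=NH2

Answer: P0:NH0 P1:- P2:NH2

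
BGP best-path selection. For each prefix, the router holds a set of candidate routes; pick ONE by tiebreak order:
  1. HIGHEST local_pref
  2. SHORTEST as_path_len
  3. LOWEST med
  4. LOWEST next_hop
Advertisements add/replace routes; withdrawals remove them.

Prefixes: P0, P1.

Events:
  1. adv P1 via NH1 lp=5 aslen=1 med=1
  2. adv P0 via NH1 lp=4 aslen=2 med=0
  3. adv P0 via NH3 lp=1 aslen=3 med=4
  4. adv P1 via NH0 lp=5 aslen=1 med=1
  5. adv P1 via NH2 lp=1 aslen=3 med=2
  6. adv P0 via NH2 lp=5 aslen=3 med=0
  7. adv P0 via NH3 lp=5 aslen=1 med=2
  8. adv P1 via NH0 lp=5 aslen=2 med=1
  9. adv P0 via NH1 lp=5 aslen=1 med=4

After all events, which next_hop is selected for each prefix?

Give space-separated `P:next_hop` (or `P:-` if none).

Op 1: best P0=- P1=NH1
Op 2: best P0=NH1 P1=NH1
Op 3: best P0=NH1 P1=NH1
Op 4: best P0=NH1 P1=NH0
Op 5: best P0=NH1 P1=NH0
Op 6: best P0=NH2 P1=NH0
Op 7: best P0=NH3 P1=NH0
Op 8: best P0=NH3 P1=NH1
Op 9: best P0=NH3 P1=NH1

Answer: P0:NH3 P1:NH1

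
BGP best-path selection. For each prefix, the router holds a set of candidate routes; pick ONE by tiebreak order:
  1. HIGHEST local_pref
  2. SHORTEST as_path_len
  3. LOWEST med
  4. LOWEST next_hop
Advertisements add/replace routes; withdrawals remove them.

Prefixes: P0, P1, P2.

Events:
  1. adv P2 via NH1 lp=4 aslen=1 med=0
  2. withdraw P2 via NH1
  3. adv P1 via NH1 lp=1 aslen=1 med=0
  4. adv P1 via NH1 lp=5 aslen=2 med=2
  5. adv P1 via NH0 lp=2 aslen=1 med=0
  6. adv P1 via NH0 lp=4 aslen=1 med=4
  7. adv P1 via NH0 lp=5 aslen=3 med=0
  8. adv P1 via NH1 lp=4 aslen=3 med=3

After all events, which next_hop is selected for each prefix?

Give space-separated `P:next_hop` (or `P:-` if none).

Op 1: best P0=- P1=- P2=NH1
Op 2: best P0=- P1=- P2=-
Op 3: best P0=- P1=NH1 P2=-
Op 4: best P0=- P1=NH1 P2=-
Op 5: best P0=- P1=NH1 P2=-
Op 6: best P0=- P1=NH1 P2=-
Op 7: best P0=- P1=NH1 P2=-
Op 8: best P0=- P1=NH0 P2=-

Answer: P0:- P1:NH0 P2:-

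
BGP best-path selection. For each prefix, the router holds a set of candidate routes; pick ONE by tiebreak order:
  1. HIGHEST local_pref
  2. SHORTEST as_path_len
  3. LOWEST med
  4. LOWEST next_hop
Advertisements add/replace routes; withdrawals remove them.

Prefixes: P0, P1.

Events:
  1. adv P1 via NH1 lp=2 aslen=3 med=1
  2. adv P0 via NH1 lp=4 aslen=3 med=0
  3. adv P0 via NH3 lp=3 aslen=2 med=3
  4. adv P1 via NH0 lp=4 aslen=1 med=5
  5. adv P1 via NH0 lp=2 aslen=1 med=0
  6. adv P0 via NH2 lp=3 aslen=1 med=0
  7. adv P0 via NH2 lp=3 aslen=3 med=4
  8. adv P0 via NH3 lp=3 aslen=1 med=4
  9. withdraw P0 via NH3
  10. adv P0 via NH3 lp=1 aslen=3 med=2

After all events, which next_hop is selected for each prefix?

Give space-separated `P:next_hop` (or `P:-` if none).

Answer: P0:NH1 P1:NH0

Derivation:
Op 1: best P0=- P1=NH1
Op 2: best P0=NH1 P1=NH1
Op 3: best P0=NH1 P1=NH1
Op 4: best P0=NH1 P1=NH0
Op 5: best P0=NH1 P1=NH0
Op 6: best P0=NH1 P1=NH0
Op 7: best P0=NH1 P1=NH0
Op 8: best P0=NH1 P1=NH0
Op 9: best P0=NH1 P1=NH0
Op 10: best P0=NH1 P1=NH0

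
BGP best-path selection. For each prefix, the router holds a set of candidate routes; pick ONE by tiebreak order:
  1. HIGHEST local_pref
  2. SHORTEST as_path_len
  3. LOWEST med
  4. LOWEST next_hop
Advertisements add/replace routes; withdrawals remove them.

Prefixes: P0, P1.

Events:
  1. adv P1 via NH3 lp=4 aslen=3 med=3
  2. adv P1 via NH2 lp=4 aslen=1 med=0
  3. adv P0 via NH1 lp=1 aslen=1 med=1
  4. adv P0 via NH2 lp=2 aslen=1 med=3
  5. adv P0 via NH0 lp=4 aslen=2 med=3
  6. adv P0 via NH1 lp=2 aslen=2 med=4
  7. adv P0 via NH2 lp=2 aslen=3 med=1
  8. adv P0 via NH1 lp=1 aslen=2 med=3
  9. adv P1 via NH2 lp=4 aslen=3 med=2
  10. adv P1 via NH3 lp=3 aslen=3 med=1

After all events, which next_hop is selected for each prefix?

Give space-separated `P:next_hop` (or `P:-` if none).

Answer: P0:NH0 P1:NH2

Derivation:
Op 1: best P0=- P1=NH3
Op 2: best P0=- P1=NH2
Op 3: best P0=NH1 P1=NH2
Op 4: best P0=NH2 P1=NH2
Op 5: best P0=NH0 P1=NH2
Op 6: best P0=NH0 P1=NH2
Op 7: best P0=NH0 P1=NH2
Op 8: best P0=NH0 P1=NH2
Op 9: best P0=NH0 P1=NH2
Op 10: best P0=NH0 P1=NH2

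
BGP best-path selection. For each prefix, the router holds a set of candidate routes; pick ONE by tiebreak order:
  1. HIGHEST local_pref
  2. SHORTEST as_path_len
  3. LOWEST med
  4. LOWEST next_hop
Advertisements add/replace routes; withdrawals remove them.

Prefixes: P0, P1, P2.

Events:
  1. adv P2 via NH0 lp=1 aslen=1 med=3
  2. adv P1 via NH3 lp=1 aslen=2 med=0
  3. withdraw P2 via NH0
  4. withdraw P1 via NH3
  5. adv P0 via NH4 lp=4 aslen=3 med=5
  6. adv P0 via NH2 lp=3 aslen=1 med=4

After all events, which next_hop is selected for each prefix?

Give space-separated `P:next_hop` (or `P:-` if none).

Answer: P0:NH4 P1:- P2:-

Derivation:
Op 1: best P0=- P1=- P2=NH0
Op 2: best P0=- P1=NH3 P2=NH0
Op 3: best P0=- P1=NH3 P2=-
Op 4: best P0=- P1=- P2=-
Op 5: best P0=NH4 P1=- P2=-
Op 6: best P0=NH4 P1=- P2=-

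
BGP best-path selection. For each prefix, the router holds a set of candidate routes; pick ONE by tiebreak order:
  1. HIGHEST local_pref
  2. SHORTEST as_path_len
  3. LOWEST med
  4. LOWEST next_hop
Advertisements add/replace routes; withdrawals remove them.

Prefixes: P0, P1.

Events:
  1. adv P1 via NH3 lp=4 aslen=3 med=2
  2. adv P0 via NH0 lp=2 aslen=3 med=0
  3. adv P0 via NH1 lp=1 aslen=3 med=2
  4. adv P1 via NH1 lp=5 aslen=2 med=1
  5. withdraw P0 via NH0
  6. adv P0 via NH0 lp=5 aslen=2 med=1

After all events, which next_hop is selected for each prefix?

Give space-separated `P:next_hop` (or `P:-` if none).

Answer: P0:NH0 P1:NH1

Derivation:
Op 1: best P0=- P1=NH3
Op 2: best P0=NH0 P1=NH3
Op 3: best P0=NH0 P1=NH3
Op 4: best P0=NH0 P1=NH1
Op 5: best P0=NH1 P1=NH1
Op 6: best P0=NH0 P1=NH1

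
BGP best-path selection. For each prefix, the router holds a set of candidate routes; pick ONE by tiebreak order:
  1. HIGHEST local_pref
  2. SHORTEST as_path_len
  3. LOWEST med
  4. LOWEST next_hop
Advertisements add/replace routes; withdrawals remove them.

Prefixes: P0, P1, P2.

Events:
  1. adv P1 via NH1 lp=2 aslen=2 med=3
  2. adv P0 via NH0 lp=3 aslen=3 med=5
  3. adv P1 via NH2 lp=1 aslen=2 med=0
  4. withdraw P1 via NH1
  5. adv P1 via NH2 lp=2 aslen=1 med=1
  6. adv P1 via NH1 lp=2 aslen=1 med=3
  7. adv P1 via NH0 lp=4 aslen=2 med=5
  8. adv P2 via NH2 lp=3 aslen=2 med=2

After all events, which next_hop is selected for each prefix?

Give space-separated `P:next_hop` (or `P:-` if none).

Op 1: best P0=- P1=NH1 P2=-
Op 2: best P0=NH0 P1=NH1 P2=-
Op 3: best P0=NH0 P1=NH1 P2=-
Op 4: best P0=NH0 P1=NH2 P2=-
Op 5: best P0=NH0 P1=NH2 P2=-
Op 6: best P0=NH0 P1=NH2 P2=-
Op 7: best P0=NH0 P1=NH0 P2=-
Op 8: best P0=NH0 P1=NH0 P2=NH2

Answer: P0:NH0 P1:NH0 P2:NH2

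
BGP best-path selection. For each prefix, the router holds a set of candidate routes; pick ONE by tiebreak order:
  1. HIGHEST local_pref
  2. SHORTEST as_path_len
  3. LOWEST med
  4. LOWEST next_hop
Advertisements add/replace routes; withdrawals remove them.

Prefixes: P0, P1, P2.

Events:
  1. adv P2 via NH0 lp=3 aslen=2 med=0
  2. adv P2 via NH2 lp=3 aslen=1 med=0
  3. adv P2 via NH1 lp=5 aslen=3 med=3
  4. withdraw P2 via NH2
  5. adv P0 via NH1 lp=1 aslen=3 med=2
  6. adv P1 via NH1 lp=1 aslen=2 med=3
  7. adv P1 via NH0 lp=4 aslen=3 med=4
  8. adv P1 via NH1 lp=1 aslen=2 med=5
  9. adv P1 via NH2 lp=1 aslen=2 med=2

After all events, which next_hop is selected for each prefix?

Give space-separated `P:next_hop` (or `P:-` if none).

Answer: P0:NH1 P1:NH0 P2:NH1

Derivation:
Op 1: best P0=- P1=- P2=NH0
Op 2: best P0=- P1=- P2=NH2
Op 3: best P0=- P1=- P2=NH1
Op 4: best P0=- P1=- P2=NH1
Op 5: best P0=NH1 P1=- P2=NH1
Op 6: best P0=NH1 P1=NH1 P2=NH1
Op 7: best P0=NH1 P1=NH0 P2=NH1
Op 8: best P0=NH1 P1=NH0 P2=NH1
Op 9: best P0=NH1 P1=NH0 P2=NH1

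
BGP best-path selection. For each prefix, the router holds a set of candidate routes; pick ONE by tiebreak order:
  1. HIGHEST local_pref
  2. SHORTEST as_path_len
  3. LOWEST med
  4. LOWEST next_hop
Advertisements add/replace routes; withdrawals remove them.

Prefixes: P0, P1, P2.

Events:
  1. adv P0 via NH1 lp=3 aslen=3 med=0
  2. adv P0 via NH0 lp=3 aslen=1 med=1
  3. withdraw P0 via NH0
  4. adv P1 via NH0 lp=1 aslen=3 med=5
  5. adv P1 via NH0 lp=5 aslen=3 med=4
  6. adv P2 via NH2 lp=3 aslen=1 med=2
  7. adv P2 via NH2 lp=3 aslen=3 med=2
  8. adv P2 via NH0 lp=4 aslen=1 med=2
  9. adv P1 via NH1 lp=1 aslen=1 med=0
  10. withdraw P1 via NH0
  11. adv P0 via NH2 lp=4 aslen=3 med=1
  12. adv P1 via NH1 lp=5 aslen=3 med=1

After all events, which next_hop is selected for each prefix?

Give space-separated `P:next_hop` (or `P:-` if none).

Op 1: best P0=NH1 P1=- P2=-
Op 2: best P0=NH0 P1=- P2=-
Op 3: best P0=NH1 P1=- P2=-
Op 4: best P0=NH1 P1=NH0 P2=-
Op 5: best P0=NH1 P1=NH0 P2=-
Op 6: best P0=NH1 P1=NH0 P2=NH2
Op 7: best P0=NH1 P1=NH0 P2=NH2
Op 8: best P0=NH1 P1=NH0 P2=NH0
Op 9: best P0=NH1 P1=NH0 P2=NH0
Op 10: best P0=NH1 P1=NH1 P2=NH0
Op 11: best P0=NH2 P1=NH1 P2=NH0
Op 12: best P0=NH2 P1=NH1 P2=NH0

Answer: P0:NH2 P1:NH1 P2:NH0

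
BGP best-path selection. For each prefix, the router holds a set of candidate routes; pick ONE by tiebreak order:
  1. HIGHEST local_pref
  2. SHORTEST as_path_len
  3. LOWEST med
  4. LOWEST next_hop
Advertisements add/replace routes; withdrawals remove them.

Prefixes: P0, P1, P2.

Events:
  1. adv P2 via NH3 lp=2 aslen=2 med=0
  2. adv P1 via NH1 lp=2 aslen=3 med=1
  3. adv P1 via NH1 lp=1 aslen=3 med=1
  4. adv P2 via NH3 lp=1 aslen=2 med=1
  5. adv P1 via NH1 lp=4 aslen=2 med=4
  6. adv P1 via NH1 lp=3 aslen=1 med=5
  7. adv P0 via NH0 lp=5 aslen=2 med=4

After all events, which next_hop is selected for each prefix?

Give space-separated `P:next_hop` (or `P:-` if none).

Op 1: best P0=- P1=- P2=NH3
Op 2: best P0=- P1=NH1 P2=NH3
Op 3: best P0=- P1=NH1 P2=NH3
Op 4: best P0=- P1=NH1 P2=NH3
Op 5: best P0=- P1=NH1 P2=NH3
Op 6: best P0=- P1=NH1 P2=NH3
Op 7: best P0=NH0 P1=NH1 P2=NH3

Answer: P0:NH0 P1:NH1 P2:NH3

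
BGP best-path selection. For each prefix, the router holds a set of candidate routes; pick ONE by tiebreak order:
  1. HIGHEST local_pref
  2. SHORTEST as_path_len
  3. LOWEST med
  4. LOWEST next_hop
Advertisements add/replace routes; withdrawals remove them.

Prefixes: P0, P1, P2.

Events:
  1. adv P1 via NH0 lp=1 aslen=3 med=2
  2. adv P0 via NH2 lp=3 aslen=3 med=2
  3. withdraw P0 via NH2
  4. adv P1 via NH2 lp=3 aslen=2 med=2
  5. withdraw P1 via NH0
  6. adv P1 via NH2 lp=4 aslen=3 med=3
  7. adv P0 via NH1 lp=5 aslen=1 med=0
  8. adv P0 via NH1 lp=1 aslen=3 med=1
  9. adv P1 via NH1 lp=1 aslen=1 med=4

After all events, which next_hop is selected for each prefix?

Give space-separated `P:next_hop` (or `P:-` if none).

Answer: P0:NH1 P1:NH2 P2:-

Derivation:
Op 1: best P0=- P1=NH0 P2=-
Op 2: best P0=NH2 P1=NH0 P2=-
Op 3: best P0=- P1=NH0 P2=-
Op 4: best P0=- P1=NH2 P2=-
Op 5: best P0=- P1=NH2 P2=-
Op 6: best P0=- P1=NH2 P2=-
Op 7: best P0=NH1 P1=NH2 P2=-
Op 8: best P0=NH1 P1=NH2 P2=-
Op 9: best P0=NH1 P1=NH2 P2=-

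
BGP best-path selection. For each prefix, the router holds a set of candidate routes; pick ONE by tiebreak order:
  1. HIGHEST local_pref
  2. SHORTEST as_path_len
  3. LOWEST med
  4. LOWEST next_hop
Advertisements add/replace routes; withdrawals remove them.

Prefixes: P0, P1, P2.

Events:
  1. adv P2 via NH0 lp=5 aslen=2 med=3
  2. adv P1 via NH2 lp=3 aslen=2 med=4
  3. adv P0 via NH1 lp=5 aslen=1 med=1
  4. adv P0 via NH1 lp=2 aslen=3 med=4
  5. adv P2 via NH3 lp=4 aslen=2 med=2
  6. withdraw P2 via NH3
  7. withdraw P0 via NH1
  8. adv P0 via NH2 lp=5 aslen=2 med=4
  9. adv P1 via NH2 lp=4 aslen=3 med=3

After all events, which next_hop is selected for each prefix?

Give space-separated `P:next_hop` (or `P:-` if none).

Op 1: best P0=- P1=- P2=NH0
Op 2: best P0=- P1=NH2 P2=NH0
Op 3: best P0=NH1 P1=NH2 P2=NH0
Op 4: best P0=NH1 P1=NH2 P2=NH0
Op 5: best P0=NH1 P1=NH2 P2=NH0
Op 6: best P0=NH1 P1=NH2 P2=NH0
Op 7: best P0=- P1=NH2 P2=NH0
Op 8: best P0=NH2 P1=NH2 P2=NH0
Op 9: best P0=NH2 P1=NH2 P2=NH0

Answer: P0:NH2 P1:NH2 P2:NH0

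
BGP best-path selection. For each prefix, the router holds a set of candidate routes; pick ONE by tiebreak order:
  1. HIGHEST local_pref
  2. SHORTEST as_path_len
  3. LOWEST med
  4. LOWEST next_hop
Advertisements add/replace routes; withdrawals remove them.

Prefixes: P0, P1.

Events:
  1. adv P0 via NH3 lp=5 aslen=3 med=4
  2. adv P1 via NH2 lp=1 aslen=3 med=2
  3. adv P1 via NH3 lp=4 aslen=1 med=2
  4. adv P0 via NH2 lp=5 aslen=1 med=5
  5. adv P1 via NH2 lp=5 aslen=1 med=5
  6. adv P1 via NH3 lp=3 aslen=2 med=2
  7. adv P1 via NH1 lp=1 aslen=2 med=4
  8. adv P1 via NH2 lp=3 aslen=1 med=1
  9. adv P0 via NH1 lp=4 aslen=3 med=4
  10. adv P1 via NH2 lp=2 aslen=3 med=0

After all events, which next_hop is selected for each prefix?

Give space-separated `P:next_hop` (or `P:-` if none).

Answer: P0:NH2 P1:NH3

Derivation:
Op 1: best P0=NH3 P1=-
Op 2: best P0=NH3 P1=NH2
Op 3: best P0=NH3 P1=NH3
Op 4: best P0=NH2 P1=NH3
Op 5: best P0=NH2 P1=NH2
Op 6: best P0=NH2 P1=NH2
Op 7: best P0=NH2 P1=NH2
Op 8: best P0=NH2 P1=NH2
Op 9: best P0=NH2 P1=NH2
Op 10: best P0=NH2 P1=NH3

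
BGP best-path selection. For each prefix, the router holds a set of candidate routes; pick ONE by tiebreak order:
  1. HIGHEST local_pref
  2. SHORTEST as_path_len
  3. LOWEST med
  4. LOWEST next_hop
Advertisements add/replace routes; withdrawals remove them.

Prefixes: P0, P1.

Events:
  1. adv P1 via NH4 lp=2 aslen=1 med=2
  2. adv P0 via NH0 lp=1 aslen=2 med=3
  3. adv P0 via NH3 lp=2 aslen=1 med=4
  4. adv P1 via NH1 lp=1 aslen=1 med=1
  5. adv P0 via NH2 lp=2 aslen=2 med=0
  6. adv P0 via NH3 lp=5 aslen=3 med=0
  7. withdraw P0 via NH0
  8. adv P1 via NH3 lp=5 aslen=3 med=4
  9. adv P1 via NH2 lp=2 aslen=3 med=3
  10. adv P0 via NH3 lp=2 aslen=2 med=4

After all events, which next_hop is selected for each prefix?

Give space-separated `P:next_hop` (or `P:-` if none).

Answer: P0:NH2 P1:NH3

Derivation:
Op 1: best P0=- P1=NH4
Op 2: best P0=NH0 P1=NH4
Op 3: best P0=NH3 P1=NH4
Op 4: best P0=NH3 P1=NH4
Op 5: best P0=NH3 P1=NH4
Op 6: best P0=NH3 P1=NH4
Op 7: best P0=NH3 P1=NH4
Op 8: best P0=NH3 P1=NH3
Op 9: best P0=NH3 P1=NH3
Op 10: best P0=NH2 P1=NH3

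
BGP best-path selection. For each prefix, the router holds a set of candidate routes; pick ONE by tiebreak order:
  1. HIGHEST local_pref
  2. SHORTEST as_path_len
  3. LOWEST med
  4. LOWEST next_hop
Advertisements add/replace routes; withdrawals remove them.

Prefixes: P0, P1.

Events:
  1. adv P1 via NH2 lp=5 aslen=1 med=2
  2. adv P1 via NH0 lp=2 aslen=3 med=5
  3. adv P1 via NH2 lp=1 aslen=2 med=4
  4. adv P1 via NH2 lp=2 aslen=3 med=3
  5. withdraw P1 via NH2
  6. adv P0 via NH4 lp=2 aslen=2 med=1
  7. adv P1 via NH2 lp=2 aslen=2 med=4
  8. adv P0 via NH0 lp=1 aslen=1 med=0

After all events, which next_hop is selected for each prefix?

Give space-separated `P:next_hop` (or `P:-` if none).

Answer: P0:NH4 P1:NH2

Derivation:
Op 1: best P0=- P1=NH2
Op 2: best P0=- P1=NH2
Op 3: best P0=- P1=NH0
Op 4: best P0=- P1=NH2
Op 5: best P0=- P1=NH0
Op 6: best P0=NH4 P1=NH0
Op 7: best P0=NH4 P1=NH2
Op 8: best P0=NH4 P1=NH2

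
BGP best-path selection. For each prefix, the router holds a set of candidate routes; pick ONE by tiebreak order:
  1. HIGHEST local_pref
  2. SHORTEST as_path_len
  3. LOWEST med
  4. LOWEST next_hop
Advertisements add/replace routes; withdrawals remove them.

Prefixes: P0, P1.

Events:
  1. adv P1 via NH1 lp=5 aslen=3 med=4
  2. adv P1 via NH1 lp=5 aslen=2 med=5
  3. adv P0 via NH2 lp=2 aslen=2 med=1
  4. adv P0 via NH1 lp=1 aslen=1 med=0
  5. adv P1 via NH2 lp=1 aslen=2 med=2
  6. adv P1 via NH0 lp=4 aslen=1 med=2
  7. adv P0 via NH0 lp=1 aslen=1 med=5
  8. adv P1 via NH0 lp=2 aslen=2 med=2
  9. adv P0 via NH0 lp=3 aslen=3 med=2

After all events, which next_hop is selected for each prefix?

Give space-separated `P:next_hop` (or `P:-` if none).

Answer: P0:NH0 P1:NH1

Derivation:
Op 1: best P0=- P1=NH1
Op 2: best P0=- P1=NH1
Op 3: best P0=NH2 P1=NH1
Op 4: best P0=NH2 P1=NH1
Op 5: best P0=NH2 P1=NH1
Op 6: best P0=NH2 P1=NH1
Op 7: best P0=NH2 P1=NH1
Op 8: best P0=NH2 P1=NH1
Op 9: best P0=NH0 P1=NH1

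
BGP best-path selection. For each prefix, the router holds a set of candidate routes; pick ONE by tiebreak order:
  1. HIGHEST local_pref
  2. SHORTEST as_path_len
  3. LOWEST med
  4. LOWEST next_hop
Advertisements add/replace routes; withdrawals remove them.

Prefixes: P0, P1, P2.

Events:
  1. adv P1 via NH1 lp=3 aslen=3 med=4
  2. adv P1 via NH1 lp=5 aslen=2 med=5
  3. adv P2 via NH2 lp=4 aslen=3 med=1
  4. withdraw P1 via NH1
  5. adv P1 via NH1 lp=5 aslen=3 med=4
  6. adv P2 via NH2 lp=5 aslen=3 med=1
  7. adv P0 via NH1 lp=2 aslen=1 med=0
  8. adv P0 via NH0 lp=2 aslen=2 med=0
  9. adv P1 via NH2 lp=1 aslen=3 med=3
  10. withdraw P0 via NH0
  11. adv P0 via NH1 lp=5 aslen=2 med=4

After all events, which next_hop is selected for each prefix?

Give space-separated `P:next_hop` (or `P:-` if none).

Answer: P0:NH1 P1:NH1 P2:NH2

Derivation:
Op 1: best P0=- P1=NH1 P2=-
Op 2: best P0=- P1=NH1 P2=-
Op 3: best P0=- P1=NH1 P2=NH2
Op 4: best P0=- P1=- P2=NH2
Op 5: best P0=- P1=NH1 P2=NH2
Op 6: best P0=- P1=NH1 P2=NH2
Op 7: best P0=NH1 P1=NH1 P2=NH2
Op 8: best P0=NH1 P1=NH1 P2=NH2
Op 9: best P0=NH1 P1=NH1 P2=NH2
Op 10: best P0=NH1 P1=NH1 P2=NH2
Op 11: best P0=NH1 P1=NH1 P2=NH2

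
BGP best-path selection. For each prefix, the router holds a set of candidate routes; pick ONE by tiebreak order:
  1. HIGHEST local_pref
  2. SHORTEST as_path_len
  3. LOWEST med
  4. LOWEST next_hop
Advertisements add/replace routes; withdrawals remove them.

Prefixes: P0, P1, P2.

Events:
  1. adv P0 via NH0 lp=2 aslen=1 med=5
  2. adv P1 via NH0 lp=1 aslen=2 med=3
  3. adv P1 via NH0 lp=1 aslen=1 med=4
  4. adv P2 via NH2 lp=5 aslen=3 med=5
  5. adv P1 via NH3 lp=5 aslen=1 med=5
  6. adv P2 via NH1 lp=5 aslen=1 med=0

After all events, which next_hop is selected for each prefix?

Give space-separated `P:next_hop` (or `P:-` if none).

Answer: P0:NH0 P1:NH3 P2:NH1

Derivation:
Op 1: best P0=NH0 P1=- P2=-
Op 2: best P0=NH0 P1=NH0 P2=-
Op 3: best P0=NH0 P1=NH0 P2=-
Op 4: best P0=NH0 P1=NH0 P2=NH2
Op 5: best P0=NH0 P1=NH3 P2=NH2
Op 6: best P0=NH0 P1=NH3 P2=NH1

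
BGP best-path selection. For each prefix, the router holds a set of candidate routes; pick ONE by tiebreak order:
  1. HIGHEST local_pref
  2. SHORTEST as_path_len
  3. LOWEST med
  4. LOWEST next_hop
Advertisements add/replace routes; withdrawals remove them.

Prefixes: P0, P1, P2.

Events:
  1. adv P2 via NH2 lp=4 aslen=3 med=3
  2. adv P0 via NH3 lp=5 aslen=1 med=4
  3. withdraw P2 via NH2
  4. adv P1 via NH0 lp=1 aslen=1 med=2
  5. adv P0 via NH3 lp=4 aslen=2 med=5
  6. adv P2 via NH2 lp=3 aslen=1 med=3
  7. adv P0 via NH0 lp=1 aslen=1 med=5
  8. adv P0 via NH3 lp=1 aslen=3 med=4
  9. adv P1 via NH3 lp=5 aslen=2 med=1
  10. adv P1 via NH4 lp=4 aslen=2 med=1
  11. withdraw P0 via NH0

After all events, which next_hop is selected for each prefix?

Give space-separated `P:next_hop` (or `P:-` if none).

Answer: P0:NH3 P1:NH3 P2:NH2

Derivation:
Op 1: best P0=- P1=- P2=NH2
Op 2: best P0=NH3 P1=- P2=NH2
Op 3: best P0=NH3 P1=- P2=-
Op 4: best P0=NH3 P1=NH0 P2=-
Op 5: best P0=NH3 P1=NH0 P2=-
Op 6: best P0=NH3 P1=NH0 P2=NH2
Op 7: best P0=NH3 P1=NH0 P2=NH2
Op 8: best P0=NH0 P1=NH0 P2=NH2
Op 9: best P0=NH0 P1=NH3 P2=NH2
Op 10: best P0=NH0 P1=NH3 P2=NH2
Op 11: best P0=NH3 P1=NH3 P2=NH2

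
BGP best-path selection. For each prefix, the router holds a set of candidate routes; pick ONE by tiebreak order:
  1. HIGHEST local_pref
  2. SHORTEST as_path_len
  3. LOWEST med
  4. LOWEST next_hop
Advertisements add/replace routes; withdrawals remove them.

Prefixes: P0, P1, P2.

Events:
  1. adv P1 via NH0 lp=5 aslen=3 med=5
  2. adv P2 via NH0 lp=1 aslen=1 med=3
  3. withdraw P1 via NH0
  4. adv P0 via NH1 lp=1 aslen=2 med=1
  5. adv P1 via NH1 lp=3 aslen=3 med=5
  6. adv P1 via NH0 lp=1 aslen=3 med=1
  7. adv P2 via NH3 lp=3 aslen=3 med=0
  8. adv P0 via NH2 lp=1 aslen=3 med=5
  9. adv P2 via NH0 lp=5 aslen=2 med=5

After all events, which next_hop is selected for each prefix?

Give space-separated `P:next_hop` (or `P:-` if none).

Answer: P0:NH1 P1:NH1 P2:NH0

Derivation:
Op 1: best P0=- P1=NH0 P2=-
Op 2: best P0=- P1=NH0 P2=NH0
Op 3: best P0=- P1=- P2=NH0
Op 4: best P0=NH1 P1=- P2=NH0
Op 5: best P0=NH1 P1=NH1 P2=NH0
Op 6: best P0=NH1 P1=NH1 P2=NH0
Op 7: best P0=NH1 P1=NH1 P2=NH3
Op 8: best P0=NH1 P1=NH1 P2=NH3
Op 9: best P0=NH1 P1=NH1 P2=NH0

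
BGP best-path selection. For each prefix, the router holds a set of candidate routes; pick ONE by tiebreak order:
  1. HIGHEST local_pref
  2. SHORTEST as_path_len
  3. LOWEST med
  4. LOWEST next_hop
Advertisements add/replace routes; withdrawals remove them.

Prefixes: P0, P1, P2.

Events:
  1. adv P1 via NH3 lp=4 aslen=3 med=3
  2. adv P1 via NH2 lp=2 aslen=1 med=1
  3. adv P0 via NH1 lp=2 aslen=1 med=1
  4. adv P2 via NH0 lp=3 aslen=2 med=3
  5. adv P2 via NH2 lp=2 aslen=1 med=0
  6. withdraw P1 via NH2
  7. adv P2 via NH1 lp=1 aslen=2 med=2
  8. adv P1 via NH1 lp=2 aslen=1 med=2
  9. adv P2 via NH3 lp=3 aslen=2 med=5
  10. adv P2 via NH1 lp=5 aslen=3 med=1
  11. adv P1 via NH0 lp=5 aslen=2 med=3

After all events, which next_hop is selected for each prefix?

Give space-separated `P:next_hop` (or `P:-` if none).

Answer: P0:NH1 P1:NH0 P2:NH1

Derivation:
Op 1: best P0=- P1=NH3 P2=-
Op 2: best P0=- P1=NH3 P2=-
Op 3: best P0=NH1 P1=NH3 P2=-
Op 4: best P0=NH1 P1=NH3 P2=NH0
Op 5: best P0=NH1 P1=NH3 P2=NH0
Op 6: best P0=NH1 P1=NH3 P2=NH0
Op 7: best P0=NH1 P1=NH3 P2=NH0
Op 8: best P0=NH1 P1=NH3 P2=NH0
Op 9: best P0=NH1 P1=NH3 P2=NH0
Op 10: best P0=NH1 P1=NH3 P2=NH1
Op 11: best P0=NH1 P1=NH0 P2=NH1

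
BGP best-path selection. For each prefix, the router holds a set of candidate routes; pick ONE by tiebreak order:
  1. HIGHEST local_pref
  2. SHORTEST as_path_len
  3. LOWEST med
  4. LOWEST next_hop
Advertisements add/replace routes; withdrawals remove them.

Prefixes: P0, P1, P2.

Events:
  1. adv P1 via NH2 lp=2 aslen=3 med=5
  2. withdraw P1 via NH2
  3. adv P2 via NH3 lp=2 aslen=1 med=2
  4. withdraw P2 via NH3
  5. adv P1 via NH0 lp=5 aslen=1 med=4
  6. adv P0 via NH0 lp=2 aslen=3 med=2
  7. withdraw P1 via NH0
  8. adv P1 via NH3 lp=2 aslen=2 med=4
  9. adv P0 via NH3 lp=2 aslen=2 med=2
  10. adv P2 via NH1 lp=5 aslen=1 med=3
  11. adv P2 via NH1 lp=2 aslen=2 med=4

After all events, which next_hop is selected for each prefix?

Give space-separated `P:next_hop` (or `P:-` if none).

Op 1: best P0=- P1=NH2 P2=-
Op 2: best P0=- P1=- P2=-
Op 3: best P0=- P1=- P2=NH3
Op 4: best P0=- P1=- P2=-
Op 5: best P0=- P1=NH0 P2=-
Op 6: best P0=NH0 P1=NH0 P2=-
Op 7: best P0=NH0 P1=- P2=-
Op 8: best P0=NH0 P1=NH3 P2=-
Op 9: best P0=NH3 P1=NH3 P2=-
Op 10: best P0=NH3 P1=NH3 P2=NH1
Op 11: best P0=NH3 P1=NH3 P2=NH1

Answer: P0:NH3 P1:NH3 P2:NH1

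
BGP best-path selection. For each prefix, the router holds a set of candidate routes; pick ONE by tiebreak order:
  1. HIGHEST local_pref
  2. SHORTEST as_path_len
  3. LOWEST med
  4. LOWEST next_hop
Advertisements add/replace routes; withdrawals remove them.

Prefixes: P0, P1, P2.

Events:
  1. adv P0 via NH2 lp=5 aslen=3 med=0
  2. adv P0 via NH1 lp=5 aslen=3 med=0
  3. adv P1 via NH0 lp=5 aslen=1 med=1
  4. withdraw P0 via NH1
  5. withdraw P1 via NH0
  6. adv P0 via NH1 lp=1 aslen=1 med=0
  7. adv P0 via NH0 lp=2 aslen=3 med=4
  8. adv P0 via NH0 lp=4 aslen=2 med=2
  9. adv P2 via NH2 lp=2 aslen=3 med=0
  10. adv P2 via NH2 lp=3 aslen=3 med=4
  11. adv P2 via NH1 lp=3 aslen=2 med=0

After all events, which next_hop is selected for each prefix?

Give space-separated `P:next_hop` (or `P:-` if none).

Answer: P0:NH2 P1:- P2:NH1

Derivation:
Op 1: best P0=NH2 P1=- P2=-
Op 2: best P0=NH1 P1=- P2=-
Op 3: best P0=NH1 P1=NH0 P2=-
Op 4: best P0=NH2 P1=NH0 P2=-
Op 5: best P0=NH2 P1=- P2=-
Op 6: best P0=NH2 P1=- P2=-
Op 7: best P0=NH2 P1=- P2=-
Op 8: best P0=NH2 P1=- P2=-
Op 9: best P0=NH2 P1=- P2=NH2
Op 10: best P0=NH2 P1=- P2=NH2
Op 11: best P0=NH2 P1=- P2=NH1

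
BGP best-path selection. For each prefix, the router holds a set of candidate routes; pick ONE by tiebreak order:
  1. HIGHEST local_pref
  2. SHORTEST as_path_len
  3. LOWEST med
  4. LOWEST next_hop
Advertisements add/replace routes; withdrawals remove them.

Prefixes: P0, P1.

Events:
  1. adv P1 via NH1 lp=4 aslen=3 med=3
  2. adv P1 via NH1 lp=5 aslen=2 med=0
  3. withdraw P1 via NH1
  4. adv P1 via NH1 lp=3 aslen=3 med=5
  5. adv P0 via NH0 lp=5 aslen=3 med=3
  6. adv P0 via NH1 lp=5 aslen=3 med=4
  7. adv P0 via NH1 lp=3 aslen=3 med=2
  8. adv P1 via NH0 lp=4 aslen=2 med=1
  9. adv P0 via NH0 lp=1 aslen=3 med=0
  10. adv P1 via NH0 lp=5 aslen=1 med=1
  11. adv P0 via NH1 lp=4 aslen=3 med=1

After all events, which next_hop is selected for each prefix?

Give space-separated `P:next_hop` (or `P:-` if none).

Op 1: best P0=- P1=NH1
Op 2: best P0=- P1=NH1
Op 3: best P0=- P1=-
Op 4: best P0=- P1=NH1
Op 5: best P0=NH0 P1=NH1
Op 6: best P0=NH0 P1=NH1
Op 7: best P0=NH0 P1=NH1
Op 8: best P0=NH0 P1=NH0
Op 9: best P0=NH1 P1=NH0
Op 10: best P0=NH1 P1=NH0
Op 11: best P0=NH1 P1=NH0

Answer: P0:NH1 P1:NH0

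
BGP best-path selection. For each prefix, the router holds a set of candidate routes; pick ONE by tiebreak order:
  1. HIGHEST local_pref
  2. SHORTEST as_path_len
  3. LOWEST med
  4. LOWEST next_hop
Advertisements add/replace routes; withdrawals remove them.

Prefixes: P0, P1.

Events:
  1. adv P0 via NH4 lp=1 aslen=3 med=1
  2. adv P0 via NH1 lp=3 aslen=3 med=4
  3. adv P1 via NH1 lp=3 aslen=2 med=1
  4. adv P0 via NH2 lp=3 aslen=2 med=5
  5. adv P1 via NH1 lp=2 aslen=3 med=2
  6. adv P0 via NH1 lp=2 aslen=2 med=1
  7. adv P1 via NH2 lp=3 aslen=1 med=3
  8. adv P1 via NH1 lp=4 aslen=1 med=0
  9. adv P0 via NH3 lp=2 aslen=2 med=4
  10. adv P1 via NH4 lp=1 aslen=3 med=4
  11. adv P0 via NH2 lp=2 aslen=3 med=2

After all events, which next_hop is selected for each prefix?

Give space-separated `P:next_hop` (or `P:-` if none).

Op 1: best P0=NH4 P1=-
Op 2: best P0=NH1 P1=-
Op 3: best P0=NH1 P1=NH1
Op 4: best P0=NH2 P1=NH1
Op 5: best P0=NH2 P1=NH1
Op 6: best P0=NH2 P1=NH1
Op 7: best P0=NH2 P1=NH2
Op 8: best P0=NH2 P1=NH1
Op 9: best P0=NH2 P1=NH1
Op 10: best P0=NH2 P1=NH1
Op 11: best P0=NH1 P1=NH1

Answer: P0:NH1 P1:NH1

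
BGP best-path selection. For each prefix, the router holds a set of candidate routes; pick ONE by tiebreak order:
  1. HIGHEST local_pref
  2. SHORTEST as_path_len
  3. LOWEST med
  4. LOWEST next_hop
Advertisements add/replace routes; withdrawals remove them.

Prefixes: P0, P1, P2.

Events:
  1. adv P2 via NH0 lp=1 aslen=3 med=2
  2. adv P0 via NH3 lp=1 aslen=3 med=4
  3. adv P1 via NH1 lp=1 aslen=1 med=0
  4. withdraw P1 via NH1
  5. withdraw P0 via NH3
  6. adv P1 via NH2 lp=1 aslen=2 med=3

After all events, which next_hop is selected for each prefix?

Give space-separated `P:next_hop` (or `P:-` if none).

Op 1: best P0=- P1=- P2=NH0
Op 2: best P0=NH3 P1=- P2=NH0
Op 3: best P0=NH3 P1=NH1 P2=NH0
Op 4: best P0=NH3 P1=- P2=NH0
Op 5: best P0=- P1=- P2=NH0
Op 6: best P0=- P1=NH2 P2=NH0

Answer: P0:- P1:NH2 P2:NH0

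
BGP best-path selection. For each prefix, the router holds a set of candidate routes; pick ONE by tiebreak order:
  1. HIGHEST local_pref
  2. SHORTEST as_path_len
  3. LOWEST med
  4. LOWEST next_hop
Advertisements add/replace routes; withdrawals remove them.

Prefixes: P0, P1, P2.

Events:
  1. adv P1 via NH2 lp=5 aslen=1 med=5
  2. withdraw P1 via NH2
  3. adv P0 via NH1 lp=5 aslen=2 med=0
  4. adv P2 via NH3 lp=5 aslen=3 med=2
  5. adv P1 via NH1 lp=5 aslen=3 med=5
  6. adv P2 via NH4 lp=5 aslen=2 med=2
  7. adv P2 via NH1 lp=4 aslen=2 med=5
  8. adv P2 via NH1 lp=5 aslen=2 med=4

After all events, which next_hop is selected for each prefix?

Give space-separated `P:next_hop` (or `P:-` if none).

Op 1: best P0=- P1=NH2 P2=-
Op 2: best P0=- P1=- P2=-
Op 3: best P0=NH1 P1=- P2=-
Op 4: best P0=NH1 P1=- P2=NH3
Op 5: best P0=NH1 P1=NH1 P2=NH3
Op 6: best P0=NH1 P1=NH1 P2=NH4
Op 7: best P0=NH1 P1=NH1 P2=NH4
Op 8: best P0=NH1 P1=NH1 P2=NH4

Answer: P0:NH1 P1:NH1 P2:NH4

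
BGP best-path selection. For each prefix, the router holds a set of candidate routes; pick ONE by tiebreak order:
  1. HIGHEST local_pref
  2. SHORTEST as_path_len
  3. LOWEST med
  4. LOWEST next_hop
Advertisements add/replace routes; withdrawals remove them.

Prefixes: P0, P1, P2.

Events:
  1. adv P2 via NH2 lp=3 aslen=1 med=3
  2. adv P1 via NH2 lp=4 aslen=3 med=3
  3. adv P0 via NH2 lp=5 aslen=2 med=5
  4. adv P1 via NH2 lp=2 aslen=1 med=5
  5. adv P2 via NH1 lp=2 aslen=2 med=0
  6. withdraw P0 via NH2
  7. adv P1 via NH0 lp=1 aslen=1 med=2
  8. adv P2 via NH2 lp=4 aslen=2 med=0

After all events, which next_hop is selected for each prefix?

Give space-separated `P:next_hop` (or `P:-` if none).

Answer: P0:- P1:NH2 P2:NH2

Derivation:
Op 1: best P0=- P1=- P2=NH2
Op 2: best P0=- P1=NH2 P2=NH2
Op 3: best P0=NH2 P1=NH2 P2=NH2
Op 4: best P0=NH2 P1=NH2 P2=NH2
Op 5: best P0=NH2 P1=NH2 P2=NH2
Op 6: best P0=- P1=NH2 P2=NH2
Op 7: best P0=- P1=NH2 P2=NH2
Op 8: best P0=- P1=NH2 P2=NH2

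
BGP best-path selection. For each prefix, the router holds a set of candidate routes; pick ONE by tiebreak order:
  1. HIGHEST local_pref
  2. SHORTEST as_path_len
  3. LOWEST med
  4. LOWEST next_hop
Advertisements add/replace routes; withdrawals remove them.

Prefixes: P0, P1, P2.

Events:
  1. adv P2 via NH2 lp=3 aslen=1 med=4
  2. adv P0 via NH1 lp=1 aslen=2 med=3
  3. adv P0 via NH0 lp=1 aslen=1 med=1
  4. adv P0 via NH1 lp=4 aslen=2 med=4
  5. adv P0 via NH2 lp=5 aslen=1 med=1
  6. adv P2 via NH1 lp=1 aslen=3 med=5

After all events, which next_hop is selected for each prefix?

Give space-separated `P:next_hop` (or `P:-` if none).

Answer: P0:NH2 P1:- P2:NH2

Derivation:
Op 1: best P0=- P1=- P2=NH2
Op 2: best P0=NH1 P1=- P2=NH2
Op 3: best P0=NH0 P1=- P2=NH2
Op 4: best P0=NH1 P1=- P2=NH2
Op 5: best P0=NH2 P1=- P2=NH2
Op 6: best P0=NH2 P1=- P2=NH2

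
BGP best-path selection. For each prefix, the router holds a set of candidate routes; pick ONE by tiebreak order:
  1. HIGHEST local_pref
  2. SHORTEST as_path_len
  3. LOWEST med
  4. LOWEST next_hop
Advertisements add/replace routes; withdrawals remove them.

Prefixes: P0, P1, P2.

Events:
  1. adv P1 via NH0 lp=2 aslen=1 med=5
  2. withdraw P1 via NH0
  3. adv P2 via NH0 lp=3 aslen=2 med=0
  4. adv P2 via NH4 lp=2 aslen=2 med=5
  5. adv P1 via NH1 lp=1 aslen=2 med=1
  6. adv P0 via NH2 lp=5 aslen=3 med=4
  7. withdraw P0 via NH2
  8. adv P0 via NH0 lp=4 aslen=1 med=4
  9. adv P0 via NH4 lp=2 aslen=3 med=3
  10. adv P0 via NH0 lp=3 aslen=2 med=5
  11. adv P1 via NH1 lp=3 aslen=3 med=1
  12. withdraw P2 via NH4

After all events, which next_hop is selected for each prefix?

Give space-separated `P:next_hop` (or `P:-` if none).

Op 1: best P0=- P1=NH0 P2=-
Op 2: best P0=- P1=- P2=-
Op 3: best P0=- P1=- P2=NH0
Op 4: best P0=- P1=- P2=NH0
Op 5: best P0=- P1=NH1 P2=NH0
Op 6: best P0=NH2 P1=NH1 P2=NH0
Op 7: best P0=- P1=NH1 P2=NH0
Op 8: best P0=NH0 P1=NH1 P2=NH0
Op 9: best P0=NH0 P1=NH1 P2=NH0
Op 10: best P0=NH0 P1=NH1 P2=NH0
Op 11: best P0=NH0 P1=NH1 P2=NH0
Op 12: best P0=NH0 P1=NH1 P2=NH0

Answer: P0:NH0 P1:NH1 P2:NH0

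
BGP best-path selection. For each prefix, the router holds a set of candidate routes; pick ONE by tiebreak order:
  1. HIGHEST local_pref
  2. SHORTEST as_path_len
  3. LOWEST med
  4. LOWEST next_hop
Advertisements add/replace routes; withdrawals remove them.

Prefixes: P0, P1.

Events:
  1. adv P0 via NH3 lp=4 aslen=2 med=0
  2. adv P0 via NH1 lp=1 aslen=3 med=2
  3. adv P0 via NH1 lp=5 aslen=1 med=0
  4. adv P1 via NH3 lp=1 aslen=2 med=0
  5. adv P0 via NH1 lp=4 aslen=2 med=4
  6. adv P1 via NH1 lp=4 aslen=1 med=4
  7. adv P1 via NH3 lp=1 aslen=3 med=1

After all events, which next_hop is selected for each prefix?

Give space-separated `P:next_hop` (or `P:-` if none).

Op 1: best P0=NH3 P1=-
Op 2: best P0=NH3 P1=-
Op 3: best P0=NH1 P1=-
Op 4: best P0=NH1 P1=NH3
Op 5: best P0=NH3 P1=NH3
Op 6: best P0=NH3 P1=NH1
Op 7: best P0=NH3 P1=NH1

Answer: P0:NH3 P1:NH1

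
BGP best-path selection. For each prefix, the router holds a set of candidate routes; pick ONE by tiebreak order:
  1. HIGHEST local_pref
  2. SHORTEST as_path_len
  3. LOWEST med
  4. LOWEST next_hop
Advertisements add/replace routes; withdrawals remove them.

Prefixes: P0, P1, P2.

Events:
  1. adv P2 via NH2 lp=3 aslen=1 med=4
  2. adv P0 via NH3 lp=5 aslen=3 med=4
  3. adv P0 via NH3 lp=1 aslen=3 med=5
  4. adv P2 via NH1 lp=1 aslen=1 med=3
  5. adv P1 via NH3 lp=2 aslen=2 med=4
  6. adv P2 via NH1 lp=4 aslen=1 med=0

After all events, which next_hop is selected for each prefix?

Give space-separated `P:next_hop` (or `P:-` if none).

Op 1: best P0=- P1=- P2=NH2
Op 2: best P0=NH3 P1=- P2=NH2
Op 3: best P0=NH3 P1=- P2=NH2
Op 4: best P0=NH3 P1=- P2=NH2
Op 5: best P0=NH3 P1=NH3 P2=NH2
Op 6: best P0=NH3 P1=NH3 P2=NH1

Answer: P0:NH3 P1:NH3 P2:NH1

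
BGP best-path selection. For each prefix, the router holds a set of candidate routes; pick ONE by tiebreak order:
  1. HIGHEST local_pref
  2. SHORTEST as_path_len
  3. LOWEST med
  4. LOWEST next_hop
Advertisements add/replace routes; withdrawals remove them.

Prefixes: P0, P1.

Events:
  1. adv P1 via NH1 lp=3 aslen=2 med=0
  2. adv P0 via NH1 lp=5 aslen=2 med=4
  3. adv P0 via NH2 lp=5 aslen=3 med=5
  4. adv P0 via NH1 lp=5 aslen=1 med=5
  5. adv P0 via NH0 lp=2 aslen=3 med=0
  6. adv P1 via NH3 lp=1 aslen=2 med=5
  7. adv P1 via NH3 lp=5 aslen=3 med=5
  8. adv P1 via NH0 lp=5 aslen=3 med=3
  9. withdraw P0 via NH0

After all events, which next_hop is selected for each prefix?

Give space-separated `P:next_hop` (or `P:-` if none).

Answer: P0:NH1 P1:NH0

Derivation:
Op 1: best P0=- P1=NH1
Op 2: best P0=NH1 P1=NH1
Op 3: best P0=NH1 P1=NH1
Op 4: best P0=NH1 P1=NH1
Op 5: best P0=NH1 P1=NH1
Op 6: best P0=NH1 P1=NH1
Op 7: best P0=NH1 P1=NH3
Op 8: best P0=NH1 P1=NH0
Op 9: best P0=NH1 P1=NH0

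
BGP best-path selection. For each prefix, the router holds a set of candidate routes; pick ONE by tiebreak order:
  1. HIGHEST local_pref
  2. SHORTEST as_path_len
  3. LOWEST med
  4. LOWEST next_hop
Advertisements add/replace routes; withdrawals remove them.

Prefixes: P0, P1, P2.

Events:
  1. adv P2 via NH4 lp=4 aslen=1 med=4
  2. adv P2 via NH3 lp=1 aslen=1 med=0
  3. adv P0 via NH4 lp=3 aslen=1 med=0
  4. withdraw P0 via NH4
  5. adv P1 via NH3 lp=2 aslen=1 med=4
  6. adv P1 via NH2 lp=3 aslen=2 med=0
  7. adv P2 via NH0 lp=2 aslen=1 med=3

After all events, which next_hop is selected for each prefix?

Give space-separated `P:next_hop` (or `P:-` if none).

Answer: P0:- P1:NH2 P2:NH4

Derivation:
Op 1: best P0=- P1=- P2=NH4
Op 2: best P0=- P1=- P2=NH4
Op 3: best P0=NH4 P1=- P2=NH4
Op 4: best P0=- P1=- P2=NH4
Op 5: best P0=- P1=NH3 P2=NH4
Op 6: best P0=- P1=NH2 P2=NH4
Op 7: best P0=- P1=NH2 P2=NH4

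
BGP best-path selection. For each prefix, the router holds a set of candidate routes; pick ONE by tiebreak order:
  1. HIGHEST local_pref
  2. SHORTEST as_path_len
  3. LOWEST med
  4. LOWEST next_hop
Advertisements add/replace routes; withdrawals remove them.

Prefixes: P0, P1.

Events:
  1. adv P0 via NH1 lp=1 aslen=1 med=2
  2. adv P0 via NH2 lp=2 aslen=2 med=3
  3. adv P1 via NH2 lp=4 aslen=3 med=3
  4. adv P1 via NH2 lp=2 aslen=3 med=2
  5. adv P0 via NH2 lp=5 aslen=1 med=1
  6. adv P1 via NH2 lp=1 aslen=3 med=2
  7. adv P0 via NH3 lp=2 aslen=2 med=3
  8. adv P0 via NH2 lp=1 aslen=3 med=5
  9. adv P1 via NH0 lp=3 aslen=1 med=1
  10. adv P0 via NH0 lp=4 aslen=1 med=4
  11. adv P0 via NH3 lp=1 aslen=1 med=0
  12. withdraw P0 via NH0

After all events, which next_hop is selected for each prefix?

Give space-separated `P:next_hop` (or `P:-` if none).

Op 1: best P0=NH1 P1=-
Op 2: best P0=NH2 P1=-
Op 3: best P0=NH2 P1=NH2
Op 4: best P0=NH2 P1=NH2
Op 5: best P0=NH2 P1=NH2
Op 6: best P0=NH2 P1=NH2
Op 7: best P0=NH2 P1=NH2
Op 8: best P0=NH3 P1=NH2
Op 9: best P0=NH3 P1=NH0
Op 10: best P0=NH0 P1=NH0
Op 11: best P0=NH0 P1=NH0
Op 12: best P0=NH3 P1=NH0

Answer: P0:NH3 P1:NH0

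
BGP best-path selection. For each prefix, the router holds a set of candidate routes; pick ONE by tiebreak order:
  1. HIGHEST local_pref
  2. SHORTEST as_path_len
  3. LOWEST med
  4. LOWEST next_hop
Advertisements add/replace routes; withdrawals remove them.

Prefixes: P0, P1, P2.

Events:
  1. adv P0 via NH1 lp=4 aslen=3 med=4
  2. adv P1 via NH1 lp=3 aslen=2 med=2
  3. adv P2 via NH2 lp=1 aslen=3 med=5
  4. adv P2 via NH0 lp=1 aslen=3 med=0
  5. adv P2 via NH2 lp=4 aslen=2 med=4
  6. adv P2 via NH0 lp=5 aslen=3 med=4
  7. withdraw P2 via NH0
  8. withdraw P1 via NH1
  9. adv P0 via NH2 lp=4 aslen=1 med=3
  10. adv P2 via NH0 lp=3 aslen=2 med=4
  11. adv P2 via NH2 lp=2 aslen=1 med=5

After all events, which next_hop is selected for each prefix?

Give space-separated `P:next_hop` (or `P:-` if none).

Answer: P0:NH2 P1:- P2:NH0

Derivation:
Op 1: best P0=NH1 P1=- P2=-
Op 2: best P0=NH1 P1=NH1 P2=-
Op 3: best P0=NH1 P1=NH1 P2=NH2
Op 4: best P0=NH1 P1=NH1 P2=NH0
Op 5: best P0=NH1 P1=NH1 P2=NH2
Op 6: best P0=NH1 P1=NH1 P2=NH0
Op 7: best P0=NH1 P1=NH1 P2=NH2
Op 8: best P0=NH1 P1=- P2=NH2
Op 9: best P0=NH2 P1=- P2=NH2
Op 10: best P0=NH2 P1=- P2=NH2
Op 11: best P0=NH2 P1=- P2=NH0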